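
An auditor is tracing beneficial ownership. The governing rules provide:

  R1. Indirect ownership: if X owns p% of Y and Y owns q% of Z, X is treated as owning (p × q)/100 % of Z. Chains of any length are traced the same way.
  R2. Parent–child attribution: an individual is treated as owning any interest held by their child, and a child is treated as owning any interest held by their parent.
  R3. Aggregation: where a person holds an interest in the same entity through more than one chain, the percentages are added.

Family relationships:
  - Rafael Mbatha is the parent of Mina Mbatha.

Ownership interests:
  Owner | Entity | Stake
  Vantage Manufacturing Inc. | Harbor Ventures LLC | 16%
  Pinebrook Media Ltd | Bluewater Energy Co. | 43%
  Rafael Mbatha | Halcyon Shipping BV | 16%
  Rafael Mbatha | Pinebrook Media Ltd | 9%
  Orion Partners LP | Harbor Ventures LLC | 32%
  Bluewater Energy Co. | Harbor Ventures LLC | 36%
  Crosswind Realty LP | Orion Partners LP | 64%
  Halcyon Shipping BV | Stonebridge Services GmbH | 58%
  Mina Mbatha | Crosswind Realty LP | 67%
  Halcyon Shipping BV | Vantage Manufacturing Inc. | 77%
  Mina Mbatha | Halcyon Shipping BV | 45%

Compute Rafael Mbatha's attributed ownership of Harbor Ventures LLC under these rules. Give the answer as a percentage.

By parent–child attribution (R2), Rafael Mbatha is treated as also owning Mina Mbatha's interest in Halcyon Shipping BV, giving 16% + 45% = 61%.
By parent–child attribution (R2), Rafael Mbatha is treated as owning Mina Mbatha's 67% interest in Crosswind Realty LP.
Chain via Pinebrook Media Ltd → Bluewater Energy Co. (R1): 9% × 43% × 36% = 1.3932% of Harbor Ventures LLC.
Chain via Halcyon Shipping BV → Vantage Manufacturing Inc. (R1): 61% × 77% × 16% = 7.5152% of Harbor Ventures LLC.
Chain via Crosswind Realty LP → Orion Partners LP (R1): 67% × 64% × 32% = 13.7216% of Harbor Ventures LLC.
Aggregating (R3): 1.3932% + 7.5152% + 13.7216% = 22.63%.

22.63%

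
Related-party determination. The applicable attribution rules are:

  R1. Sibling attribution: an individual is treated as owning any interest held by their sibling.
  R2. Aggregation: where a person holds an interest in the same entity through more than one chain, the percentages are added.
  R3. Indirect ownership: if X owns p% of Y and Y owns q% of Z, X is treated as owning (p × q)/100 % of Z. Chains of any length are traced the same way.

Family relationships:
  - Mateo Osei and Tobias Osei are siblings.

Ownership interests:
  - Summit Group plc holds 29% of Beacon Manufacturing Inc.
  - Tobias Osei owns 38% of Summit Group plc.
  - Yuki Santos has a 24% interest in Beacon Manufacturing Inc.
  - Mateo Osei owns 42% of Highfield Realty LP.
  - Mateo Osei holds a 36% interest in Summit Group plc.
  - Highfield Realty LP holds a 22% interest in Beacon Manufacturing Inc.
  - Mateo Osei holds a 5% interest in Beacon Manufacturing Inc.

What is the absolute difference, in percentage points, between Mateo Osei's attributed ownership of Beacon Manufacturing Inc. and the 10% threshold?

25.7

By sibling attribution (R1), Mateo Osei is treated as also owning Tobias Osei's interest in Summit Group plc, giving 36% + 38% = 74%.
Chain via Highfield Realty LP (R3): 42% × 22% = 9.24% of Beacon Manufacturing Inc.
Chain via Summit Group plc (R3): 74% × 29% = 21.46% of Beacon Manufacturing Inc.
Direct interest in Beacon Manufacturing Inc: 5%.
Aggregating (R2): 9.24% + 21.46% + 5% = 35.7%.
35.7% exceeds the 10% threshold by 25.7 percentage points.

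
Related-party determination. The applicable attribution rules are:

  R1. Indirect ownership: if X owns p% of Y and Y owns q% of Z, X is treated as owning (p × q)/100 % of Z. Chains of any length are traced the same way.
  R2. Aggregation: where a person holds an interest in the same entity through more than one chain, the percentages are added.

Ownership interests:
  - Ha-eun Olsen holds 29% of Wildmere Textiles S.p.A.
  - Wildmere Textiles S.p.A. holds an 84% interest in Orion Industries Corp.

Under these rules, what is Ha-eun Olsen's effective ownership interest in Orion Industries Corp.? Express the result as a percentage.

Chain via Wildmere Textiles S.p.A. (R1): 29% × 84% = 24.36% of Orion Industries Corp.

24.36%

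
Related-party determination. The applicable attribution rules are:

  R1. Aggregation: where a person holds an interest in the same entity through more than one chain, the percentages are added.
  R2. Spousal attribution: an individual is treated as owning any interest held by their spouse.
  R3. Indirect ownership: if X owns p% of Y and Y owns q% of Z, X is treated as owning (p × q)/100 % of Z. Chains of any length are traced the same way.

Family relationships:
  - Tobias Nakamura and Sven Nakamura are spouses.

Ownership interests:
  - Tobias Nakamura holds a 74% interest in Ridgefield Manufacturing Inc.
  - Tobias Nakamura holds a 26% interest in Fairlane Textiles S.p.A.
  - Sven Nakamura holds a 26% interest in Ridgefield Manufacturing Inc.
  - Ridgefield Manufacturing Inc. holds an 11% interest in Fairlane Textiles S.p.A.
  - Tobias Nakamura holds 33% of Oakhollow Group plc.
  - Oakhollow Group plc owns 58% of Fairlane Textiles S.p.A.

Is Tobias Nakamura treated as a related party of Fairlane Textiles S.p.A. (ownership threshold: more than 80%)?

No

By spousal attribution (R2), Tobias Nakamura is treated as also owning Sven Nakamura's interest in Ridgefield Manufacturing Inc, giving 74% + 26% = 100%.
Chain via Ridgefield Manufacturing Inc. (R3): 100% × 11% = 11% of Fairlane Textiles S.p.A.
Chain via Oakhollow Group plc (R3): 33% × 58% = 19.14% of Fairlane Textiles S.p.A.
Direct interest in Fairlane Textiles S.p.A: 26%.
Aggregating (R1): 11% + 19.14% + 26% = 56.14%.
56.14% does not exceed the 80% threshold, so Tobias is not a related party to Fairlane Textiles S.p.A.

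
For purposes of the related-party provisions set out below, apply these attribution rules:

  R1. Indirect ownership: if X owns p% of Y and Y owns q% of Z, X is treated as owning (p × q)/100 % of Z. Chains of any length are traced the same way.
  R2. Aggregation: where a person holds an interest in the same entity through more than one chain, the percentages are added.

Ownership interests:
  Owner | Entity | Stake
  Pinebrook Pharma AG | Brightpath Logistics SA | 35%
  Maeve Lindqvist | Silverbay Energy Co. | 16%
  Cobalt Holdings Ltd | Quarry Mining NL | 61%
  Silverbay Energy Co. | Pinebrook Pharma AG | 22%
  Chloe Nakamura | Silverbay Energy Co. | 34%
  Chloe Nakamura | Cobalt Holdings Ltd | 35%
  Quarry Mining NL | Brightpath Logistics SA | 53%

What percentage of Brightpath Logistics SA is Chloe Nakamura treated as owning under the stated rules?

13.9335%

Chain via Cobalt Holdings Ltd → Quarry Mining NL (R1): 35% × 61% × 53% = 11.3155% of Brightpath Logistics SA.
Chain via Silverbay Energy Co. → Pinebrook Pharma AG (R1): 34% × 22% × 35% = 2.618% of Brightpath Logistics SA.
Aggregating (R2): 11.3155% + 2.618% = 13.9335%.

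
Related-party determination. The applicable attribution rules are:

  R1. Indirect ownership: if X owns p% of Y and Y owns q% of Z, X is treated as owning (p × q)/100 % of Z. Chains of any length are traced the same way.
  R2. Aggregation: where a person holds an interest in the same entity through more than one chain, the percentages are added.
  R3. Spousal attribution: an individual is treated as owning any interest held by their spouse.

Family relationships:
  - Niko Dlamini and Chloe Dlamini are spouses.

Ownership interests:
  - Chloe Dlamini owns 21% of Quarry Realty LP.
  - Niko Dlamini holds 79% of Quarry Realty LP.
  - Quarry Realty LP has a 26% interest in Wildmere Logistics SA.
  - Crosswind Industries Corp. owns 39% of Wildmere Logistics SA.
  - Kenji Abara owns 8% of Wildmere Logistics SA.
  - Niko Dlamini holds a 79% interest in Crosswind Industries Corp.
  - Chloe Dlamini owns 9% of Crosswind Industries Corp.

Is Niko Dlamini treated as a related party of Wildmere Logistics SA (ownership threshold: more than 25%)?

Yes

By spousal attribution (R3), Niko Dlamini is treated as also owning Chloe Dlamini's interest in Quarry Realty LP, giving 79% + 21% = 100%.
By spousal attribution (R3), Niko Dlamini is treated as also owning Chloe Dlamini's interest in Crosswind Industries Corp, giving 79% + 9% = 88%.
Chain via Quarry Realty LP (R1): 100% × 26% = 26% of Wildmere Logistics SA.
Chain via Crosswind Industries Corp. (R1): 88% × 39% = 34.32% of Wildmere Logistics SA.
Aggregating (R2): 26% + 34.32% = 60.32%.
60.32% exceeds the 25% threshold, so Niko is a related party to Wildmere Logistics SA.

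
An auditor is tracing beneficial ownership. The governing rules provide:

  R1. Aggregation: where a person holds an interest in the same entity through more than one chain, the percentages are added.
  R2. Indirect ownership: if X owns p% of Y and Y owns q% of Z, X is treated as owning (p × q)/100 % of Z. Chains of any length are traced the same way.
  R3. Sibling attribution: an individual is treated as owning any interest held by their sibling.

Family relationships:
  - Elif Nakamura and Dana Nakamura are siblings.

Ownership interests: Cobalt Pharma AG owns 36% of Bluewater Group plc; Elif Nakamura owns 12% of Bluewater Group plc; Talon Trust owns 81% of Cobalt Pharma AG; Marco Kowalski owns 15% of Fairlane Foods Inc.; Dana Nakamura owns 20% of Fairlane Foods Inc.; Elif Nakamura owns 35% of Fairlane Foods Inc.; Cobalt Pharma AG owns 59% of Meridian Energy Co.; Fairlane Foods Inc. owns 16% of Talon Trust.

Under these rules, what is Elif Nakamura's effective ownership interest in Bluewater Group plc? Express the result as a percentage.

By sibling attribution (R3), Elif Nakamura is treated as also owning Dana Nakamura's interest in Fairlane Foods Inc, giving 35% + 20% = 55%.
Chain via Fairlane Foods Inc. → Talon Trust → Cobalt Pharma AG (R2): 55% × 16% × 81% × 36% = 2.56608% of Bluewater Group plc.
Direct interest in Bluewater Group plc: 12%.
Aggregating (R1): 2.56608% + 12% = 14.56608%.

14.56608%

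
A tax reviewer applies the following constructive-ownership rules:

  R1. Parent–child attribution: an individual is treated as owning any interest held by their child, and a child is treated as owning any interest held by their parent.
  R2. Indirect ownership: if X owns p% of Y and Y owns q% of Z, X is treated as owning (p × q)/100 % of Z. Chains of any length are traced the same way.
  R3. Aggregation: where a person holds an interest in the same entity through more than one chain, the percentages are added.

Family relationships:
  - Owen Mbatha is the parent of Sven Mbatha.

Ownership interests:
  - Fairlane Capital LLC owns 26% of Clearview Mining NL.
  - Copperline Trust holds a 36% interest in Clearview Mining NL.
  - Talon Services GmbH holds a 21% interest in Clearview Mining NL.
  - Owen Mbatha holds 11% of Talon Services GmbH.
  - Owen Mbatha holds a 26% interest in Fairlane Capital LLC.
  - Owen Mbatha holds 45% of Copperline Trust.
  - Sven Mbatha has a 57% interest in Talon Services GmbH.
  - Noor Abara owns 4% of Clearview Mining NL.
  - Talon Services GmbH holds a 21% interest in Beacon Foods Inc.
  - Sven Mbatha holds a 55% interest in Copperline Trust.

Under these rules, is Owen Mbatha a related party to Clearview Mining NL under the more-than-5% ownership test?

Yes

By parent–child attribution (R1), Owen Mbatha is treated as also owning Sven Mbatha's interest in Talon Services GmbH, giving 11% + 57% = 68%.
By parent–child attribution (R1), Owen Mbatha is treated as also owning Sven Mbatha's interest in Copperline Trust, giving 45% + 55% = 100%.
Chain via Talon Services GmbH (R2): 68% × 21% = 14.28% of Clearview Mining NL.
Chain via Copperline Trust (R2): 100% × 36% = 36% of Clearview Mining NL.
Chain via Fairlane Capital LLC (R2): 26% × 26% = 6.76% of Clearview Mining NL.
Aggregating (R3): 14.28% + 36% + 6.76% = 57.04%.
57.04% exceeds the 5% threshold, so Owen is a related party to Clearview Mining NL.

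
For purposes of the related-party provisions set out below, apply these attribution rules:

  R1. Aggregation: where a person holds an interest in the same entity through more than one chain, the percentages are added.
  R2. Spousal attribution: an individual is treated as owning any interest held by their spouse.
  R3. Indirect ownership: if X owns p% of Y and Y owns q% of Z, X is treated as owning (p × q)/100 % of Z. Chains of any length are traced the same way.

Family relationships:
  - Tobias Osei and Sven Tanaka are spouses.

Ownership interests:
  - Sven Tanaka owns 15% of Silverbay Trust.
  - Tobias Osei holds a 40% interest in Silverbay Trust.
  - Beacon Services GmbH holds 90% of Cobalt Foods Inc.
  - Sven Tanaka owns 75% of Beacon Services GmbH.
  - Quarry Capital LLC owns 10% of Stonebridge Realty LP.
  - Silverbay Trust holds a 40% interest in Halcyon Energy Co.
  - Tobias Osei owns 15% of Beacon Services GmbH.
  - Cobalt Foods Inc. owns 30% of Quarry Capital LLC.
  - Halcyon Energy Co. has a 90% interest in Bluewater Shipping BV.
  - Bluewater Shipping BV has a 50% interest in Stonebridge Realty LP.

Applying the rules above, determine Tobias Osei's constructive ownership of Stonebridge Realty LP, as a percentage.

By spousal attribution (R2), Tobias Osei is treated as also owning Sven Tanaka's interest in Beacon Services GmbH, giving 15% + 75% = 90%.
By spousal attribution (R2), Tobias Osei is treated as also owning Sven Tanaka's interest in Silverbay Trust, giving 40% + 15% = 55%.
Chain via Beacon Services GmbH → Cobalt Foods Inc. → Quarry Capital LLC (R3): 90% × 90% × 30% × 10% = 2.43% of Stonebridge Realty LP.
Chain via Silverbay Trust → Halcyon Energy Co. → Bluewater Shipping BV (R3): 55% × 40% × 90% × 50% = 9.9% of Stonebridge Realty LP.
Aggregating (R1): 2.43% + 9.9% = 12.33%.

12.33%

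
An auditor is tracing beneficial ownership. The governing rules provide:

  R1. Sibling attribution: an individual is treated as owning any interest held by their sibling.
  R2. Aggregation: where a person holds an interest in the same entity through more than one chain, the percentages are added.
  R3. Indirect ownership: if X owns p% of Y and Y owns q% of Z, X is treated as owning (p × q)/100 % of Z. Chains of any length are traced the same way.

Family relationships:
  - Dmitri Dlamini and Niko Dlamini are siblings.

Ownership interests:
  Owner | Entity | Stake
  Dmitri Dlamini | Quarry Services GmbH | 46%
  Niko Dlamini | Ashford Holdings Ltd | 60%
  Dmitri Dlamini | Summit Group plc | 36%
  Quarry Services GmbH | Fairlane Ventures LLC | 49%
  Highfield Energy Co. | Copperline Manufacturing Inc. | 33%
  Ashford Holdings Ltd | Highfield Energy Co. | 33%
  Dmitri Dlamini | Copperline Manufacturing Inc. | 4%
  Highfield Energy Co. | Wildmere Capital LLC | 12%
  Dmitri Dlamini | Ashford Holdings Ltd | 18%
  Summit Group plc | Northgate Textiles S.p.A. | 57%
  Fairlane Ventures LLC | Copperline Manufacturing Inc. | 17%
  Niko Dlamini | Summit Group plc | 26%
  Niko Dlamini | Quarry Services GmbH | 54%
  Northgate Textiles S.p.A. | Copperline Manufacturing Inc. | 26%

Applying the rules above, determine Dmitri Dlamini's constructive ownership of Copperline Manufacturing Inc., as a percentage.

By sibling attribution (R1), Dmitri Dlamini is treated as also owning Niko Dlamini's interest in Quarry Services GmbH, giving 46% + 54% = 100%.
By sibling attribution (R1), Dmitri Dlamini is treated as also owning Niko Dlamini's interest in Summit Group plc, giving 36% + 26% = 62%.
By sibling attribution (R1), Dmitri Dlamini is treated as also owning Niko Dlamini's interest in Ashford Holdings Ltd, giving 18% + 60% = 78%.
Chain via Quarry Services GmbH → Fairlane Ventures LLC (R3): 100% × 49% × 17% = 8.33% of Copperline Manufacturing Inc.
Chain via Summit Group plc → Northgate Textiles S.p.A. (R3): 62% × 57% × 26% = 9.1884% of Copperline Manufacturing Inc.
Chain via Ashford Holdings Ltd → Highfield Energy Co. (R3): 78% × 33% × 33% = 8.4942% of Copperline Manufacturing Inc.
Direct interest in Copperline Manufacturing Inc: 4%.
Aggregating (R2): 8.33% + 9.1884% + 8.4942% + 4% = 30.0126%.

30.0126%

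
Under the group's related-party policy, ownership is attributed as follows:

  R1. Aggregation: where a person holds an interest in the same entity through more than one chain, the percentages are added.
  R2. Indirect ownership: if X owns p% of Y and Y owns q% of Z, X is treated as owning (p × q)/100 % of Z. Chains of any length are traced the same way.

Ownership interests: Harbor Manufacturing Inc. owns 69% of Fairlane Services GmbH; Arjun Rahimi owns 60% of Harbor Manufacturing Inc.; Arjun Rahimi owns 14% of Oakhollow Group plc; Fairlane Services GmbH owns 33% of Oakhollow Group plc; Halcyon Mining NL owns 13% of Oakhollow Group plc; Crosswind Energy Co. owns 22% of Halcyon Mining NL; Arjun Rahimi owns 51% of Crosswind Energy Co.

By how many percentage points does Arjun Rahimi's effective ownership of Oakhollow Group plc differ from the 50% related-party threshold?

Chain via Harbor Manufacturing Inc. → Fairlane Services GmbH (R2): 60% × 69% × 33% = 13.662% of Oakhollow Group plc.
Chain via Crosswind Energy Co. → Halcyon Mining NL (R2): 51% × 22% × 13% = 1.4586% of Oakhollow Group plc.
Direct interest in Oakhollow Group plc: 14%.
Aggregating (R1): 13.662% + 1.4586% + 14% = 29.1206%.
29.1206% falls short of the 50% threshold by 20.8794 percentage points.

20.8794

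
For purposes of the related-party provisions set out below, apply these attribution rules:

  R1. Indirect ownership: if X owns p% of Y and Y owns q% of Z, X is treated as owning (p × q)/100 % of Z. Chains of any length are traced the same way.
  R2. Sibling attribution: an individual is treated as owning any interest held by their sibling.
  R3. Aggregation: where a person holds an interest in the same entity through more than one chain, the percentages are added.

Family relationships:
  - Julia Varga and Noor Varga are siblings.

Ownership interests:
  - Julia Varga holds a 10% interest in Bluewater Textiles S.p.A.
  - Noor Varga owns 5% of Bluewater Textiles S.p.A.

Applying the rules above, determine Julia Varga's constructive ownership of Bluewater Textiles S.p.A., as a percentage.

By sibling attribution (R2), Julia Varga is treated as also owning Noor Varga's interest in Bluewater Textiles S.p.A, giving 10% + 5% = 15%.
Direct interest in Bluewater Textiles S.p.A: 15%.

15%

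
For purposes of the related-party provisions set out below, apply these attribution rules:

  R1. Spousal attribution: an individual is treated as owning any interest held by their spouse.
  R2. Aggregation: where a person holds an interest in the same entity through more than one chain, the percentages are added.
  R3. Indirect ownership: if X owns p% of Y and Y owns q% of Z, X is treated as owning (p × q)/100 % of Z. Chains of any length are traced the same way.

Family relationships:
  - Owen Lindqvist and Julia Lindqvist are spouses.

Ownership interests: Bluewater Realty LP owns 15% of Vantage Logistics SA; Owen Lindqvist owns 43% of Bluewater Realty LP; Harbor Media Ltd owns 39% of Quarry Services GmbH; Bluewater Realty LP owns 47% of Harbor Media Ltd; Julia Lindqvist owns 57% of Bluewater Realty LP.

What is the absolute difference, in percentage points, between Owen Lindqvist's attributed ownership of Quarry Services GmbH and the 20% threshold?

By spousal attribution (R1), Owen Lindqvist is treated as also owning Julia Lindqvist's interest in Bluewater Realty LP, giving 43% + 57% = 100%.
Chain via Bluewater Realty LP → Harbor Media Ltd (R3): 100% × 47% × 39% = 18.33% of Quarry Services GmbH.
18.33% falls short of the 20% threshold by 1.67 percentage points.

1.67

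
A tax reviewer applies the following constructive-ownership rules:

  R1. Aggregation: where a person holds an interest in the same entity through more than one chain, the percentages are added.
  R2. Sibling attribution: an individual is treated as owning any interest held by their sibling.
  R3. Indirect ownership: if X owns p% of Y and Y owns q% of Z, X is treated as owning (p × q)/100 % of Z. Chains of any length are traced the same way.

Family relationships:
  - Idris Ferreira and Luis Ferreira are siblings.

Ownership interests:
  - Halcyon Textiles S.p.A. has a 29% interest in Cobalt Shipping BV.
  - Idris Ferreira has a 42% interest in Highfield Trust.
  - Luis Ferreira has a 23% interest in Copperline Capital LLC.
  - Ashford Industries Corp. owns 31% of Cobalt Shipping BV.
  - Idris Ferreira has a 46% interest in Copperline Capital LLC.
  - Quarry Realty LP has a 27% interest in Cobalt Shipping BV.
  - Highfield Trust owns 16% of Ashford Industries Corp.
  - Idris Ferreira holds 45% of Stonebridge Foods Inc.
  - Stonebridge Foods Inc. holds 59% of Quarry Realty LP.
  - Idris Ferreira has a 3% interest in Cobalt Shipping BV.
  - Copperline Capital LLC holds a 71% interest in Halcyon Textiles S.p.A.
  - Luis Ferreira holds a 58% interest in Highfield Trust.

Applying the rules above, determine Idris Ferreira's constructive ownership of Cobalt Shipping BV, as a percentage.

By sibling attribution (R2), Idris Ferreira is treated as also owning Luis Ferreira's interest in Copperline Capital LLC, giving 46% + 23% = 69%.
By sibling attribution (R2), Idris Ferreira is treated as also owning Luis Ferreira's interest in Highfield Trust, giving 42% + 58% = 100%.
Chain via Stonebridge Foods Inc. → Quarry Realty LP (R3): 45% × 59% × 27% = 7.1685% of Cobalt Shipping BV.
Chain via Copperline Capital LLC → Halcyon Textiles S.p.A. (R3): 69% × 71% × 29% = 14.2071% of Cobalt Shipping BV.
Chain via Highfield Trust → Ashford Industries Corp. (R3): 100% × 16% × 31% = 4.96% of Cobalt Shipping BV.
Direct interest in Cobalt Shipping BV: 3%.
Aggregating (R1): 7.1685% + 14.2071% + 4.96% + 3% = 29.3356%.

29.3356%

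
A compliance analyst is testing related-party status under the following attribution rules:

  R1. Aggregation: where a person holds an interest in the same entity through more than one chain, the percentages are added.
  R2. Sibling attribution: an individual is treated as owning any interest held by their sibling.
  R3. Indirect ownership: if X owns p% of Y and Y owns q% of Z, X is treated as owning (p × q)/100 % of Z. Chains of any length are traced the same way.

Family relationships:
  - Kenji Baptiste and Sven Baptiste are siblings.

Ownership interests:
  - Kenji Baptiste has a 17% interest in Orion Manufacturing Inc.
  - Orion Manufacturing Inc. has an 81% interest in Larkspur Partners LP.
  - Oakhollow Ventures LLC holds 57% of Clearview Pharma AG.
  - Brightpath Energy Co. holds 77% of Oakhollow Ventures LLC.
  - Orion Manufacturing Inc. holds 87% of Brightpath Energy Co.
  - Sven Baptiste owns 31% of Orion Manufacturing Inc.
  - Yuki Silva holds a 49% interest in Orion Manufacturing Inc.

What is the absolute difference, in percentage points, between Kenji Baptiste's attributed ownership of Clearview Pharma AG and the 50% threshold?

31.671536

By sibling attribution (R2), Kenji Baptiste is treated as also owning Sven Baptiste's interest in Orion Manufacturing Inc, giving 17% + 31% = 48%.
Chain via Orion Manufacturing Inc. → Brightpath Energy Co. → Oakhollow Ventures LLC (R3): 48% × 87% × 77% × 57% = 18.328464% of Clearview Pharma AG.
18.328464% falls short of the 50% threshold by 31.671536 percentage points.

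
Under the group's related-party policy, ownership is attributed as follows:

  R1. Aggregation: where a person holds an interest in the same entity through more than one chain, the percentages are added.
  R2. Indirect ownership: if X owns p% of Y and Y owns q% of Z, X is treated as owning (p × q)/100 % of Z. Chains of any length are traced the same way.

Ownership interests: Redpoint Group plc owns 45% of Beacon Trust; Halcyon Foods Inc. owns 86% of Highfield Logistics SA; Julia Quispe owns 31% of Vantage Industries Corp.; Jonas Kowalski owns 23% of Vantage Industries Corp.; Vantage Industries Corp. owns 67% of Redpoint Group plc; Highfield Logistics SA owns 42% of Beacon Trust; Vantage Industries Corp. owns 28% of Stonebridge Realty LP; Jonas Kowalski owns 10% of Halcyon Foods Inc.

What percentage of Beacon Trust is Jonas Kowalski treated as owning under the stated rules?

10.5465%

Chain via Vantage Industries Corp. → Redpoint Group plc (R2): 23% × 67% × 45% = 6.9345% of Beacon Trust.
Chain via Halcyon Foods Inc. → Highfield Logistics SA (R2): 10% × 86% × 42% = 3.612% of Beacon Trust.
Aggregating (R1): 6.9345% + 3.612% = 10.5465%.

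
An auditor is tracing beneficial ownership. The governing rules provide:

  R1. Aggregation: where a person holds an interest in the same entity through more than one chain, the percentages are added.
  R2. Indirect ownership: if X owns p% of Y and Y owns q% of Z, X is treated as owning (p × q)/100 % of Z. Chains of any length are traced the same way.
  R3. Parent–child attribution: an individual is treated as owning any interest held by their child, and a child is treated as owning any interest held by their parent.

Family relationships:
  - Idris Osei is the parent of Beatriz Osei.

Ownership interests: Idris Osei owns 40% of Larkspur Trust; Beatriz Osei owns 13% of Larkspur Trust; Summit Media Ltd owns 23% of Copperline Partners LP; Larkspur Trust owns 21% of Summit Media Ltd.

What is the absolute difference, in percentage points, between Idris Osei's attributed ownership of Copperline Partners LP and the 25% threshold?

22.4401

By parent–child attribution (R3), Idris Osei is treated as also owning Beatriz Osei's interest in Larkspur Trust, giving 40% + 13% = 53%.
Chain via Larkspur Trust → Summit Media Ltd (R2): 53% × 21% × 23% = 2.5599% of Copperline Partners LP.
2.5599% falls short of the 25% threshold by 22.4401 percentage points.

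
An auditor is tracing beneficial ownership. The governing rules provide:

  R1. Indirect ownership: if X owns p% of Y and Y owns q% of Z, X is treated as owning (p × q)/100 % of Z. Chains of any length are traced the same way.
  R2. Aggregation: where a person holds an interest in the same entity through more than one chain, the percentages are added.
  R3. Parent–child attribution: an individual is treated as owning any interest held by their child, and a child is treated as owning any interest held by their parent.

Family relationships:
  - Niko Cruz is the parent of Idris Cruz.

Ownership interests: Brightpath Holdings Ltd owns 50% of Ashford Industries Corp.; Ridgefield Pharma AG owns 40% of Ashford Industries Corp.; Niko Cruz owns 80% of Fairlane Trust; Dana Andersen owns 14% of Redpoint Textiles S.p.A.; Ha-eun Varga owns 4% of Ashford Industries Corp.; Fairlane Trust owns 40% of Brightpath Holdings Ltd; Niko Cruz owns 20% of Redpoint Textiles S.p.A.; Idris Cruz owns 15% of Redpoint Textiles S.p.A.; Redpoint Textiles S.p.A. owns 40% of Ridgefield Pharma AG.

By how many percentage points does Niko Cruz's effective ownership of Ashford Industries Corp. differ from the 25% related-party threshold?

By parent–child attribution (R3), Niko Cruz is treated as also owning Idris Cruz's interest in Redpoint Textiles S.p.A, giving 20% + 15% = 35%.
Chain via Redpoint Textiles S.p.A. → Ridgefield Pharma AG (R1): 35% × 40% × 40% = 5.6% of Ashford Industries Corp.
Chain via Fairlane Trust → Brightpath Holdings Ltd (R1): 80% × 40% × 50% = 16% of Ashford Industries Corp.
Aggregating (R2): 5.6% + 16% = 21.6%.
21.6% falls short of the 25% threshold by 3.4 percentage points.

3.4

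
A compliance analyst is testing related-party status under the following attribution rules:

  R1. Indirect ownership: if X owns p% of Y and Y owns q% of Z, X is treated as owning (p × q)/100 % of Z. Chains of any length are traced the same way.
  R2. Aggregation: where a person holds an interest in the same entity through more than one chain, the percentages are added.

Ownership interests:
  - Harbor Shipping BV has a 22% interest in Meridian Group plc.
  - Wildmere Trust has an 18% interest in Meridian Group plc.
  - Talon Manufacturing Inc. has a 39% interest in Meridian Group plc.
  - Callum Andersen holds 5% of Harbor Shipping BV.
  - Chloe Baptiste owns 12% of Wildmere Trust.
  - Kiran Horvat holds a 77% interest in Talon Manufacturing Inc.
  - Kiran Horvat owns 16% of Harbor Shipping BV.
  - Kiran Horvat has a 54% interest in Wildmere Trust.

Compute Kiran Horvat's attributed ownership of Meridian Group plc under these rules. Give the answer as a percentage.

Chain via Talon Manufacturing Inc. (R1): 77% × 39% = 30.03% of Meridian Group plc.
Chain via Harbor Shipping BV (R1): 16% × 22% = 3.52% of Meridian Group plc.
Chain via Wildmere Trust (R1): 54% × 18% = 9.72% of Meridian Group plc.
Aggregating (R2): 30.03% + 3.52% + 9.72% = 43.27%.

43.27%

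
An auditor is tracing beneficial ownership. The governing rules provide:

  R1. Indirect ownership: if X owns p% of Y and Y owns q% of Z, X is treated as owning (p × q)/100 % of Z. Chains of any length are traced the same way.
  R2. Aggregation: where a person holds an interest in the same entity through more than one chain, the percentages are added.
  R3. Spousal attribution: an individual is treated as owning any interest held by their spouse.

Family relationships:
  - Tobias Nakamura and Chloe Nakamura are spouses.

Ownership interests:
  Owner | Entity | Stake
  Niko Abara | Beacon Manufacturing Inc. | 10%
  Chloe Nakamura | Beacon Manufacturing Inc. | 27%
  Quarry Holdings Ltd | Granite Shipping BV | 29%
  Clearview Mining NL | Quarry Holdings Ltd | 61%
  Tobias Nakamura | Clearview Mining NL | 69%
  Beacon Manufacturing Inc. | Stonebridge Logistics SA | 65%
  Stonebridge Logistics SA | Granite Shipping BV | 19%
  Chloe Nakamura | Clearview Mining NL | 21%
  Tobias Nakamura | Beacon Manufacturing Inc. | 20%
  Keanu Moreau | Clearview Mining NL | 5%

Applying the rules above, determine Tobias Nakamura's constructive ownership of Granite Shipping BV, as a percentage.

21.7255%

By spousal attribution (R3), Tobias Nakamura is treated as also owning Chloe Nakamura's interest in Clearview Mining NL, giving 69% + 21% = 90%.
By spousal attribution (R3), Tobias Nakamura is treated as also owning Chloe Nakamura's interest in Beacon Manufacturing Inc, giving 20% + 27% = 47%.
Chain via Clearview Mining NL → Quarry Holdings Ltd (R1): 90% × 61% × 29% = 15.921% of Granite Shipping BV.
Chain via Beacon Manufacturing Inc. → Stonebridge Logistics SA (R1): 47% × 65% × 19% = 5.8045% of Granite Shipping BV.
Aggregating (R2): 15.921% + 5.8045% = 21.7255%.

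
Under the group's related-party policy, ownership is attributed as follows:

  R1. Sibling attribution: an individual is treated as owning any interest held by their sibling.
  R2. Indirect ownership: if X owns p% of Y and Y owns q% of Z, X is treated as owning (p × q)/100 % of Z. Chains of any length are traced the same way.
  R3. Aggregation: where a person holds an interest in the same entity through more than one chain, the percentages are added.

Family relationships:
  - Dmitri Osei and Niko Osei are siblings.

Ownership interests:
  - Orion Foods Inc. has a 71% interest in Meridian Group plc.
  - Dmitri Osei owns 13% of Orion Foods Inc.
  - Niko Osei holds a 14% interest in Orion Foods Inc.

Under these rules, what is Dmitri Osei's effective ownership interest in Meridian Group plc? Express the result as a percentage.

By sibling attribution (R1), Dmitri Osei is treated as also owning Niko Osei's interest in Orion Foods Inc, giving 13% + 14% = 27%.
Chain via Orion Foods Inc. (R2): 27% × 71% = 19.17% of Meridian Group plc.

19.17%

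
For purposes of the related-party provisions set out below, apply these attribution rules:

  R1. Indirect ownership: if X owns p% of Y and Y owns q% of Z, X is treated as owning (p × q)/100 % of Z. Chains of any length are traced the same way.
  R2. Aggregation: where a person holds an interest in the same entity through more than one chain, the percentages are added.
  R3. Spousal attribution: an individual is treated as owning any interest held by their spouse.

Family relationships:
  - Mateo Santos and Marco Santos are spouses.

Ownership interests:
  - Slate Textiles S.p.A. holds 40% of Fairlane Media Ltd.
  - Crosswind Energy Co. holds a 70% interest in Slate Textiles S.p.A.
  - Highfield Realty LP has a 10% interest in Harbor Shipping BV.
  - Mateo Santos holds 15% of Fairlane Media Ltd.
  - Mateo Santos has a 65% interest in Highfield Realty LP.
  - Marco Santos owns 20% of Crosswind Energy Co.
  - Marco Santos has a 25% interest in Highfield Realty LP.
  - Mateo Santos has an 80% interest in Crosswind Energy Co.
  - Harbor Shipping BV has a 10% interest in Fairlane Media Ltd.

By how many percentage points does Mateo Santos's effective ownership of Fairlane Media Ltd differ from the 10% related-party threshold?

33.9

By spousal attribution (R3), Mateo Santos is treated as also owning Marco Santos's interest in Crosswind Energy Co, giving 80% + 20% = 100%.
By spousal attribution (R3), Mateo Santos is treated as also owning Marco Santos's interest in Highfield Realty LP, giving 65% + 25% = 90%.
Chain via Crosswind Energy Co. → Slate Textiles S.p.A. (R1): 100% × 70% × 40% = 28% of Fairlane Media Ltd.
Chain via Highfield Realty LP → Harbor Shipping BV (R1): 90% × 10% × 10% = 0.9% of Fairlane Media Ltd.
Direct interest in Fairlane Media Ltd: 15%.
Aggregating (R2): 28% + 0.9% + 15% = 43.9%.
43.9% exceeds the 10% threshold by 33.9 percentage points.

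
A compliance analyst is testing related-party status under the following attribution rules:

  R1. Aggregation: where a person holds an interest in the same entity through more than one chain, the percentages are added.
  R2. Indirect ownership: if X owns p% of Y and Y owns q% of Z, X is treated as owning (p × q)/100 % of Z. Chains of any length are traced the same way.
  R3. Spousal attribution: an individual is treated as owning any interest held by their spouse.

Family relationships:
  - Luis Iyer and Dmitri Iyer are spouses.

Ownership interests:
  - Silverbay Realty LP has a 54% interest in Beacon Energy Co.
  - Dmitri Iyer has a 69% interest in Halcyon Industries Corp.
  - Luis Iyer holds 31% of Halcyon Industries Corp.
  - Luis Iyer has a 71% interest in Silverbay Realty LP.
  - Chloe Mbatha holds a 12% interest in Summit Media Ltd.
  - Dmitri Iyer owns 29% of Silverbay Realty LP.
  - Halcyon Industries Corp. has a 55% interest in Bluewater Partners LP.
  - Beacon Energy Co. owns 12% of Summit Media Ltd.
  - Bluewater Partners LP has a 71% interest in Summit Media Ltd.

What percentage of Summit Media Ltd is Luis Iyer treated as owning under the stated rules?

45.53%

By spousal attribution (R3), Luis Iyer is treated as also owning Dmitri Iyer's interest in Silverbay Realty LP, giving 71% + 29% = 100%.
By spousal attribution (R3), Luis Iyer is treated as also owning Dmitri Iyer's interest in Halcyon Industries Corp, giving 31% + 69% = 100%.
Chain via Silverbay Realty LP → Beacon Energy Co. (R2): 100% × 54% × 12% = 6.48% of Summit Media Ltd.
Chain via Halcyon Industries Corp. → Bluewater Partners LP (R2): 100% × 55% × 71% = 39.05% of Summit Media Ltd.
Aggregating (R1): 6.48% + 39.05% = 45.53%.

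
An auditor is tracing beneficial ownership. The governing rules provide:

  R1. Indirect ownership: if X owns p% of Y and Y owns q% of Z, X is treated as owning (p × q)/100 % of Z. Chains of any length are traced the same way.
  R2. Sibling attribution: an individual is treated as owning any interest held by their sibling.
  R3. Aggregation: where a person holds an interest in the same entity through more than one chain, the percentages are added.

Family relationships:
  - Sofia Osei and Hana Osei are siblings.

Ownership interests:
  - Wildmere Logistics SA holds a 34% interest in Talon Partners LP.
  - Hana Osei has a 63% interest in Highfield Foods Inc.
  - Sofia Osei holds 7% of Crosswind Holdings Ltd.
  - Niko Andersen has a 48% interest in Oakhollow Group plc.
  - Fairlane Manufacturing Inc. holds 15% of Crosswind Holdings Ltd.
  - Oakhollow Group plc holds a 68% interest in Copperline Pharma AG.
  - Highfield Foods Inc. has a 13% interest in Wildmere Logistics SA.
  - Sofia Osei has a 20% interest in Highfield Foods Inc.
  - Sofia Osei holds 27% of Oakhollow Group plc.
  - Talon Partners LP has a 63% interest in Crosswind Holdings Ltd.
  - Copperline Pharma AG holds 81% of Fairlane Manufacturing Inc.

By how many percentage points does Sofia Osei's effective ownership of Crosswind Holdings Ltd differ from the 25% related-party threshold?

13.458042

By sibling attribution (R2), Sofia Osei is treated as also owning Hana Osei's interest in Highfield Foods Inc, giving 20% + 63% = 83%.
Chain via Highfield Foods Inc. → Wildmere Logistics SA → Talon Partners LP (R1): 83% × 13% × 34% × 63% = 2.311218% of Crosswind Holdings Ltd.
Chain via Oakhollow Group plc → Copperline Pharma AG → Fairlane Manufacturing Inc. (R1): 27% × 68% × 81% × 15% = 2.23074% of Crosswind Holdings Ltd.
Direct interest in Crosswind Holdings Ltd: 7%.
Aggregating (R3): 2.311218% + 2.23074% + 7% = 11.541958%.
11.541958% falls short of the 25% threshold by 13.458042 percentage points.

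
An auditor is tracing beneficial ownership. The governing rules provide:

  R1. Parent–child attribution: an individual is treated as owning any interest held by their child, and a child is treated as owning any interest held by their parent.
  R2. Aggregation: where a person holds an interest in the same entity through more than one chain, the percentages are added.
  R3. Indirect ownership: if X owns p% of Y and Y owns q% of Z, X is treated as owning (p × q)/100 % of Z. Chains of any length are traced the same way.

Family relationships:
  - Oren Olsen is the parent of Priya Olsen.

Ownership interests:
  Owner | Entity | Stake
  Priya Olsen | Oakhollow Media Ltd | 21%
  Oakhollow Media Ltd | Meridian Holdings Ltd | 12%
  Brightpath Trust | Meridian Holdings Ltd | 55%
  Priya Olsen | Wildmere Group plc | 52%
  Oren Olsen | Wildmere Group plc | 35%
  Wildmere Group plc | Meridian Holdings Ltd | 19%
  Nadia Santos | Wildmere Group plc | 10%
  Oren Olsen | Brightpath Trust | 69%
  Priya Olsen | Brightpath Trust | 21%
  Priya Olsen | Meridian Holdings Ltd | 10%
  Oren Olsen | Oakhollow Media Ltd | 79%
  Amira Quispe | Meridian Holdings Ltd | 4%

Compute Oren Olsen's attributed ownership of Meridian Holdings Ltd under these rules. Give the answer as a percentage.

88.03%

By parent–child attribution (R1), Oren Olsen is treated as also owning Priya Olsen's interest in Wildmere Group plc, giving 35% + 52% = 87%.
By parent–child attribution (R1), Oren Olsen is treated as also owning Priya Olsen's interest in Brightpath Trust, giving 69% + 21% = 90%.
By parent–child attribution (R1), Oren Olsen is treated as also owning Priya Olsen's interest in Oakhollow Media Ltd, giving 79% + 21% = 100%.
By parent–child attribution (R1), Oren Olsen is treated as owning Priya Olsen's 10% interest in Meridian Holdings Ltd.
Chain via Wildmere Group plc (R3): 87% × 19% = 16.53% of Meridian Holdings Ltd.
Chain via Brightpath Trust (R3): 90% × 55% = 49.5% of Meridian Holdings Ltd.
Chain via Oakhollow Media Ltd (R3): 100% × 12% = 12% of Meridian Holdings Ltd.
Direct interest in Meridian Holdings Ltd: 10%.
Aggregating (R2): 16.53% + 49.5% + 12% + 10% = 88.03%.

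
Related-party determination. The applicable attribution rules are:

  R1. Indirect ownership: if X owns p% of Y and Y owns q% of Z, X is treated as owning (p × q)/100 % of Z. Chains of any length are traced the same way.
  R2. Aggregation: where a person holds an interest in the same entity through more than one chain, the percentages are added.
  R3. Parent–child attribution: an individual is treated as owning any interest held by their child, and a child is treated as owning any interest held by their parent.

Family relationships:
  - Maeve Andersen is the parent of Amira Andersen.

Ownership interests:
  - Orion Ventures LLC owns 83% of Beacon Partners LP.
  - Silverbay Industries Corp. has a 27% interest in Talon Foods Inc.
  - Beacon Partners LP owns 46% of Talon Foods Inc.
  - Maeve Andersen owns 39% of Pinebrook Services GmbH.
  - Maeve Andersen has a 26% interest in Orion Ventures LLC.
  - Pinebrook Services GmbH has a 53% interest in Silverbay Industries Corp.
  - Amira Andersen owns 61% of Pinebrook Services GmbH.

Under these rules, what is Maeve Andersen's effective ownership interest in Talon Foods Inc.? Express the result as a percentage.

By parent–child attribution (R3), Maeve Andersen is treated as also owning Amira Andersen's interest in Pinebrook Services GmbH, giving 39% + 61% = 100%.
Chain via Pinebrook Services GmbH → Silverbay Industries Corp. (R1): 100% × 53% × 27% = 14.31% of Talon Foods Inc.
Chain via Orion Ventures LLC → Beacon Partners LP (R1): 26% × 83% × 46% = 9.9268% of Talon Foods Inc.
Aggregating (R2): 14.31% + 9.9268% = 24.2368%.

24.2368%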